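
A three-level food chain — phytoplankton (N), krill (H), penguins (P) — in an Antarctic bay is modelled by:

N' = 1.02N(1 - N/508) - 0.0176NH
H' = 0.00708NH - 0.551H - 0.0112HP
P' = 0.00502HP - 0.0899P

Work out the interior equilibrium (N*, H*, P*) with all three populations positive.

N* ≈ 351, H* ≈ 17.9, P* ≈ 173

From dP/dt = 0: 0.00502H* = 0.0899, so H* = 17.9.
From dN/dt = 0: 1.02(1 - N*/508) = 0.0176·17.9, giving N* = 508·(1 - 0.309) = 351.
From dH/dt = 0: 0.00708·351 - 0.551 = 0.0112P*, so P* = 1.93/0.0112 = 173.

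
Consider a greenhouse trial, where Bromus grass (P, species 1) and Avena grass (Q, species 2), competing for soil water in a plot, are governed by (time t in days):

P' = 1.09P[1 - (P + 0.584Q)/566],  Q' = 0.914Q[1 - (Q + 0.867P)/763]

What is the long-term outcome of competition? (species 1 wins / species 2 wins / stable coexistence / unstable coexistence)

Compare the nullcline intercepts: K1/α12 = 566/0.584 = 969 > K2 = 763; K2/α21 = 763/0.867 = 880 > K1 = 566.
Since both inequalities hold, each species can invade when rare, so the interior equilibrium is stable.

stable coexistence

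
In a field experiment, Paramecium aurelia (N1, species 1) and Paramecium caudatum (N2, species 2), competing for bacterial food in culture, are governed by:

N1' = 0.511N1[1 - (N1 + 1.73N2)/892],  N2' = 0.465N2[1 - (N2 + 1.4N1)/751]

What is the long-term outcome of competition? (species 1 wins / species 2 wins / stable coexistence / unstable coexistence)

unstable coexistence (outcome depends on initial conditions)

Compare the nullcline intercepts: K1/α12 = 892/1.73 = 516 < K2 = 751; K2/α21 = 751/1.4 = 536 < K1 = 892.
Since both are reversed, neither can invade when rare; the interior point is a saddle.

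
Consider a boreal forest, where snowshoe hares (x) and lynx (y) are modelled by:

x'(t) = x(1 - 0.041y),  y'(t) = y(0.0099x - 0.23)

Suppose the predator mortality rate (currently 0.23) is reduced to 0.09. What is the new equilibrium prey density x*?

At the interior fixed point, setting dy/dt = 0 with y > 0 fixes x* = (predator death rate)/(xy coefficient) — independent of the other coefficients.
With the change, x* = 0.09/0.0099 = 9.09; it falls from 23.2.

x* ≈ 9.09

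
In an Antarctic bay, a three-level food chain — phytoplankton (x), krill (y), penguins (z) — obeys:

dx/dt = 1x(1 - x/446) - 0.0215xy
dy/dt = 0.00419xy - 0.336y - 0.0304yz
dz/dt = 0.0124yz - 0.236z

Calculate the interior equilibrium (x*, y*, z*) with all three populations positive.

x* ≈ 263, y* ≈ 19, z* ≈ 25.3

From dz/dt = 0: 0.0124y* = 0.236, so y* = 19.
From dx/dt = 0: 1(1 - x*/446) = 0.0215·19, giving x* = 446·(1 - 0.409) = 263.
From dy/dt = 0: 0.00419·263 - 0.336 = 0.0304z*, so z* = 0.768/0.0304 = 25.3.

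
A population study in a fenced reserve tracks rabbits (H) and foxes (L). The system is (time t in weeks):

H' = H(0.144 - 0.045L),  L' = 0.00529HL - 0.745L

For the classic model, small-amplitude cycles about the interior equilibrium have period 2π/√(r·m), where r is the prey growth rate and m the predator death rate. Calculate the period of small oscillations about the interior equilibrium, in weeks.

Here r = 0.144 and m = 0.745, so r·m = 0.107.
ω = √0.107 = 0.328 per week, hence T = 2π/ω ≈ 19.2 weeks.

T ≈ 19.2 weeks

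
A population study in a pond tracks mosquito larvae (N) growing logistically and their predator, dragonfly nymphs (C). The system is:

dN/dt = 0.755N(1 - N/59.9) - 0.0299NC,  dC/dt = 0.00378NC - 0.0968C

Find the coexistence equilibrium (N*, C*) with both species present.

N* ≈ 25.6, C* ≈ 14.5

From dC/dt = 0 with C > 0: 0.00378N* = 0.0968, so N* = 25.6.
Substitute into dN/dt = 0: 0.755(1 - 25.6/59.9) = 0.0299C*.
The bracket is 0.572, giving C* = 0.432/0.0299 = 14.5.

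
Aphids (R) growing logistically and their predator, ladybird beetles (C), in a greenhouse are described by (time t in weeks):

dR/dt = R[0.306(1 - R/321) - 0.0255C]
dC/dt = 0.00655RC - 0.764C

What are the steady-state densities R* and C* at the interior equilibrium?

R* ≈ 117, C* ≈ 7.64

From dC/dt = 0 with C > 0: 0.00655R* = 0.764, so R* = 117.
Substitute into dR/dt = 0: 0.306(1 - 117/321) = 0.0255C*.
The bracket is 0.637, giving C* = 0.195/0.0255 = 7.64.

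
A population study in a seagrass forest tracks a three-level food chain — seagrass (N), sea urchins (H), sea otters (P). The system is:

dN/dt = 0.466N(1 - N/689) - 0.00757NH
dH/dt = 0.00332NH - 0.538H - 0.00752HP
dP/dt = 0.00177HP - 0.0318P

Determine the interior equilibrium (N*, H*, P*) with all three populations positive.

From dP/dt = 0: 0.00177H* = 0.0318, so H* = 18.
From dN/dt = 0: 0.466(1 - N*/689) = 0.00757·18, giving N* = 689·(1 - 0.292) = 488.
From dH/dt = 0: 0.00332·488 - 0.538 = 0.00752P*, so P* = 1.08/0.00752 = 144.

N* ≈ 488, H* ≈ 18, P* ≈ 144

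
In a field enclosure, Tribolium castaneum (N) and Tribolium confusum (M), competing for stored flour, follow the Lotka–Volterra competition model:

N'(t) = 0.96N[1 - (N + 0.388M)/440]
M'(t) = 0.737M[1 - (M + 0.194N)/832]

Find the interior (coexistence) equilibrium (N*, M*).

N* ≈ 127, M* ≈ 807

Setting both brackets to zero gives the nullclines N + 0.388M = 440 and 0.194N + M = 832.
Substituting M = 832 - 0.194N into the first: N(1 - 0.388·0.194) = 440 - 0.388·832.
So N* = 117/0.925 = 127, and then M* = 832 - 0.194·127 = 807.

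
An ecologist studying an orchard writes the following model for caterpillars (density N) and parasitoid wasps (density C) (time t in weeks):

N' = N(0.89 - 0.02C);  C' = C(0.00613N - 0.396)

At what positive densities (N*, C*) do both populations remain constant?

N* ≈ 64.6, C* ≈ 44.5

Set dC/dt = 0 with C > 0: 0.00613N - 0.396 = 0, so N* = 0.396/0.00613 = 64.6.
Set dN/dt = 0 with N > 0: 0.89 - 0.02C = 0, so C* = 0.89/0.02 = 44.5.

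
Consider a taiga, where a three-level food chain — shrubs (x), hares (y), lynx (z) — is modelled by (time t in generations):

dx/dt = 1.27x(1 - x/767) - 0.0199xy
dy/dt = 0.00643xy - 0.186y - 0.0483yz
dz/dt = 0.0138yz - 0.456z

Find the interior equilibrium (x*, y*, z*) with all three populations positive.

From dz/dt = 0: 0.0138y* = 0.456, so y* = 33.
From dx/dt = 0: 1.27(1 - x*/767) = 0.0199·33, giving x* = 767·(1 - 0.518) = 370.
From dy/dt = 0: 0.00643·370 - 0.186 = 0.0483z*, so z* = 2.19/0.0483 = 45.4.

x* ≈ 370, y* ≈ 33, z* ≈ 45.4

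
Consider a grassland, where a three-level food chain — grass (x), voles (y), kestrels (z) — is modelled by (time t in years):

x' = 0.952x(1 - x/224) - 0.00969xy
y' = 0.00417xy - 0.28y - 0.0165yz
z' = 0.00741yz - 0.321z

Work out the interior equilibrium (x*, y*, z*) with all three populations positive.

From dz/dt = 0: 0.00741y* = 0.321, so y* = 43.3.
From dx/dt = 0: 0.952(1 - x*/224) = 0.00969·43.3, giving x* = 224·(1 - 0.441) = 125.
From dy/dt = 0: 0.00417·125 - 0.28 = 0.0165z*, so z* = 0.242/0.0165 = 14.7.

x* ≈ 125, y* ≈ 43.3, z* ≈ 14.7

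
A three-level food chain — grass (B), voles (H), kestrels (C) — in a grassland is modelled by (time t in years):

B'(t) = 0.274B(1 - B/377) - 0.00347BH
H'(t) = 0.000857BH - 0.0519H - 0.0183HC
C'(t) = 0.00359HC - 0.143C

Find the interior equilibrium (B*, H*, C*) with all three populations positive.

From dC/dt = 0: 0.00359H* = 0.143, so H* = 39.8.
From dB/dt = 0: 0.274(1 - B*/377) = 0.00347·39.8, giving B* = 377·(1 - 0.504) = 187.
From dH/dt = 0: 0.000857·187 - 0.0519 = 0.0183C*, so C* = 0.108/0.0183 = 5.91.

B* ≈ 187, H* ≈ 39.8, C* ≈ 5.91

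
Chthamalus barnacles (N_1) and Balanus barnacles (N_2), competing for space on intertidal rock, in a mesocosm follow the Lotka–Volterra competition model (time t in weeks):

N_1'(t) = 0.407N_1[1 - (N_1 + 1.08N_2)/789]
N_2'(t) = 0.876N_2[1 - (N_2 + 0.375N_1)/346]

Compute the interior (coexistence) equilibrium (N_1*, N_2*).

N_1* ≈ 698, N_2* ≈ 84.2

Setting both brackets to zero gives the nullclines N_1 + 1.08N_2 = 789 and 0.375N_1 + N_2 = 346.
Substituting N_2 = 346 - 0.375N_1 into the first: N_1(1 - 1.08·0.375) = 789 - 1.08·346.
So N_1* = 415/0.595 = 698, and then N_2* = 346 - 0.375·698 = 84.2.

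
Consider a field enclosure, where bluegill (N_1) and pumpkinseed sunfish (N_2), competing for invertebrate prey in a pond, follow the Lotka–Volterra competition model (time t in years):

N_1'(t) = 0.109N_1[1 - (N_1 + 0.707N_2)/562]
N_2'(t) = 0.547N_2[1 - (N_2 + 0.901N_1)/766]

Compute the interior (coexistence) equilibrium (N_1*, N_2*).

Setting both brackets to zero gives the nullclines N_1 + 0.707N_2 = 562 and 0.901N_1 + N_2 = 766.
Substituting N_2 = 766 - 0.901N_1 into the first: N_1(1 - 0.707·0.901) = 562 - 0.707·766.
So N_1* = 20.4/0.363 = 56.3, and then N_2* = 766 - 0.901·56.3 = 715.

N_1* ≈ 56.3, N_2* ≈ 715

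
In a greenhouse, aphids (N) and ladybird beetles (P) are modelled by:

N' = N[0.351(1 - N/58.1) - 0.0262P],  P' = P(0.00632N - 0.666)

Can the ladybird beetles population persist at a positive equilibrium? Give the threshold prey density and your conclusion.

The predator equation gives dP/dt > 0 only when N > 0.666/0.00632 = 105.
Without the predator, N → K = 58.1. Since 58.1 < 105, the predator cannot invade.

Threshold N = 105; K < 105, so no, the predator goes extinct.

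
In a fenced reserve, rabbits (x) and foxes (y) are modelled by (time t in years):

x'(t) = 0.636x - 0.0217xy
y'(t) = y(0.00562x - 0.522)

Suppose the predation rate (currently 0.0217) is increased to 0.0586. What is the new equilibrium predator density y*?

y* ≈ 10.9

At the interior fixed point, setting dx/dt = 0 with x > 0 fixes y* = (prey growth rate)/(xy coefficient) — independent of the other coefficients.
With the change, y* = 0.636/0.0586 = 10.9; it falls from 29.3.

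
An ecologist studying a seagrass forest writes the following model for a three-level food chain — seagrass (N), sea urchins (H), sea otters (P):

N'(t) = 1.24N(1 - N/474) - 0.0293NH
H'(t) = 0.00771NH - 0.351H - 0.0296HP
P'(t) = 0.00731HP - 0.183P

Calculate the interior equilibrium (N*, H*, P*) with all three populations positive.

N* ≈ 194, H* ≈ 25, P* ≈ 38.6

From dP/dt = 0: 0.00731H* = 0.183, so H* = 25.
From dN/dt = 0: 1.24(1 - N*/474) = 0.0293·25, giving N* = 474·(1 - 0.592) = 194.
From dH/dt = 0: 0.00771·194 - 0.351 = 0.0296P*, so P* = 1.14/0.0296 = 38.6.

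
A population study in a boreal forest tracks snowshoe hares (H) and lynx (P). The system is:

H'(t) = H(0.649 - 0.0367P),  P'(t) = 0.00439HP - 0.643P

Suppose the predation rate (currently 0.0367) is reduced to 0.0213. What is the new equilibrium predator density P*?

P* ≈ 30.5

At the interior fixed point, setting dH/dt = 0 with H > 0 fixes P* = (prey growth rate)/(HP coefficient) — independent of the other coefficients.
With the change, P* = 0.649/0.0213 = 30.5; it rises from 17.7.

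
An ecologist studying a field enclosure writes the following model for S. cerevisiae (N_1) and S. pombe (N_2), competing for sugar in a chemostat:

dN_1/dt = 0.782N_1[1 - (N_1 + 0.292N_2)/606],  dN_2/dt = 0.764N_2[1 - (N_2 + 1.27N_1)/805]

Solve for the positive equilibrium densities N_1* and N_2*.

Setting both brackets to zero gives the nullclines N_1 + 0.292N_2 = 606 and 1.27N_1 + N_2 = 805.
Substituting N_2 = 805 - 1.27N_1 into the first: N_1(1 - 0.292·1.27) = 606 - 0.292·805.
So N_1* = 371/0.629 = 590, and then N_2* = 805 - 1.27·590 = 56.2.

N_1* ≈ 590, N_2* ≈ 56.2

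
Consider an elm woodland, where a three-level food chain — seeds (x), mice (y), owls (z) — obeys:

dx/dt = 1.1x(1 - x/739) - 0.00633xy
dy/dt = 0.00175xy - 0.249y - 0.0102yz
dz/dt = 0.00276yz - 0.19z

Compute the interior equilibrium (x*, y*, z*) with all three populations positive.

x* ≈ 446, y* ≈ 68.8, z* ≈ 52.2

From dz/dt = 0: 0.00276y* = 0.19, so y* = 68.8.
From dx/dt = 0: 1.1(1 - x*/739) = 0.00633·68.8, giving x* = 739·(1 - 0.396) = 446.
From dy/dt = 0: 0.00175·446 - 0.249 = 0.0102z*, so z* = 0.532/0.0102 = 52.2.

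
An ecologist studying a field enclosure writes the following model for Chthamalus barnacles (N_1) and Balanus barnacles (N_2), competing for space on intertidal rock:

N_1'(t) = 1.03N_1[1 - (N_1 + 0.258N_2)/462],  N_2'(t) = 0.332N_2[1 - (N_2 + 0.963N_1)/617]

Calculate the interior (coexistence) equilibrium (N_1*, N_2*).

Setting both brackets to zero gives the nullclines N_1 + 0.258N_2 = 462 and 0.963N_1 + N_2 = 617.
Substituting N_2 = 617 - 0.963N_1 into the first: N_1(1 - 0.258·0.963) = 462 - 0.258·617.
So N_1* = 303/0.752 = 403, and then N_2* = 617 - 0.963·403 = 229.

N_1* ≈ 403, N_2* ≈ 229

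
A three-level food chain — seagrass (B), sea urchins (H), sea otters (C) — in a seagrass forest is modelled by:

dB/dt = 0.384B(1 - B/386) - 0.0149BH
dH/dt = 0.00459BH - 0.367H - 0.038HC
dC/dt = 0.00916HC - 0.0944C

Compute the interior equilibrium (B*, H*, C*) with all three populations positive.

From dC/dt = 0: 0.00916H* = 0.0944, so H* = 10.3.
From dB/dt = 0: 0.384(1 - B*/386) = 0.0149·10.3, giving B* = 386·(1 - 0.4) = 232.
From dH/dt = 0: 0.00459·232 - 0.367 = 0.038C*, so C* = 0.696/0.038 = 18.3.

B* ≈ 232, H* ≈ 10.3, C* ≈ 18.3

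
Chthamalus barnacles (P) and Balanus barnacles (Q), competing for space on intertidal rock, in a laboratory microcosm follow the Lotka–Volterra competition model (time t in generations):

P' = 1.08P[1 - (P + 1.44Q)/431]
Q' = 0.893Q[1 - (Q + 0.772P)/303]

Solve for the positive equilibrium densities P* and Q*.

Setting both brackets to zero gives the nullclines P + 1.44Q = 431 and 0.772P + Q = 303.
Substituting Q = 303 - 0.772P into the first: P(1 - 1.44·0.772) = 431 - 1.44·303.
So P* = -5.32/-0.112 = 47.6, and then Q* = 303 - 0.772·47.6 = 266.

P* ≈ 47.6, Q* ≈ 266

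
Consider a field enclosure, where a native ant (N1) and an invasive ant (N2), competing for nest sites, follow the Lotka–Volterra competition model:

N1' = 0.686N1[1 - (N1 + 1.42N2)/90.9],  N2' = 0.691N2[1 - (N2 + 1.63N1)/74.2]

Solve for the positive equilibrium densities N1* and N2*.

Setting both brackets to zero gives the nullclines N1 + 1.42N2 = 90.9 and 1.63N1 + N2 = 74.2.
Substituting N2 = 74.2 - 1.63N1 into the first: N1(1 - 1.42·1.63) = 90.9 - 1.42·74.2.
So N1* = -14.5/-1.31 = 11, and then N2* = 74.2 - 1.63·11 = 56.3.

N1* ≈ 11, N2* ≈ 56.3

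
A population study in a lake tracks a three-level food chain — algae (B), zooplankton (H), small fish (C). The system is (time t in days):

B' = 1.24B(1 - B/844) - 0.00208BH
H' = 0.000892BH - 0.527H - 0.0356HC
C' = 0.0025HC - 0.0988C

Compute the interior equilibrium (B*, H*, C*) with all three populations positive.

From dC/dt = 0: 0.0025H* = 0.0988, so H* = 39.5.
From dB/dt = 0: 1.24(1 - B*/844) = 0.00208·39.5, giving B* = 844·(1 - 0.0663) = 788.
From dH/dt = 0: 0.000892·788 - 0.527 = 0.0356C*, so C* = 0.176/0.0356 = 4.94.

B* ≈ 788, H* ≈ 39.5, C* ≈ 4.94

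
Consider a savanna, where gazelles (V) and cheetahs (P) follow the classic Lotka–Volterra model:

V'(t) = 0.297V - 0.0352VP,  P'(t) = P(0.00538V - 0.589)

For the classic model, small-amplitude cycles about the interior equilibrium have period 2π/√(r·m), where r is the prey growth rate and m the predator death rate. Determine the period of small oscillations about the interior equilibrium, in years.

Here r = 0.297 and m = 0.589, so r·m = 0.175.
ω = √0.175 = 0.418 per year, hence T = 2π/ω ≈ 15 years.

T ≈ 15 years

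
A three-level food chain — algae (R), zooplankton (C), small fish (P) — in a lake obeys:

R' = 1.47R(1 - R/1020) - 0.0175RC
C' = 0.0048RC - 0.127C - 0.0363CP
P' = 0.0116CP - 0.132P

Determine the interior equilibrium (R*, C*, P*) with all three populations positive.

From dP/dt = 0: 0.0116C* = 0.132, so C* = 11.4.
From dR/dt = 0: 1.47(1 - R*/1020) = 0.0175·11.4, giving R* = 1020·(1 - 0.135) = 882.
From dC/dt = 0: 0.0048·882 - 0.127 = 0.0363P*, so P* = 4.11/0.0363 = 113.

R* ≈ 882, C* ≈ 11.4, P* ≈ 113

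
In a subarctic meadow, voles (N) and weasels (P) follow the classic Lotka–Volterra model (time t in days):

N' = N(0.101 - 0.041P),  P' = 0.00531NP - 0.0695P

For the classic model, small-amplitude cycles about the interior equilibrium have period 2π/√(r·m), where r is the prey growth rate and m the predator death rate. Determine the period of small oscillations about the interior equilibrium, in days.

Here r = 0.101 and m = 0.0695, so r·m = 0.00702.
ω = √0.00702 = 0.0838 per day, hence T = 2π/ω ≈ 75 days.

T ≈ 75 days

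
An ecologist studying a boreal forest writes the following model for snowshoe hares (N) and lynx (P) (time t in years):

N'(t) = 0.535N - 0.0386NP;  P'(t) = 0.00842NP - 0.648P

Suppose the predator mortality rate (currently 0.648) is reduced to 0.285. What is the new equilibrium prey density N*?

N* ≈ 33.8

At the interior fixed point, setting dP/dt = 0 with P > 0 fixes N* = (predator death rate)/(NP coefficient) — independent of the other coefficients.
With the change, N* = 0.285/0.00842 = 33.8; it falls from 77.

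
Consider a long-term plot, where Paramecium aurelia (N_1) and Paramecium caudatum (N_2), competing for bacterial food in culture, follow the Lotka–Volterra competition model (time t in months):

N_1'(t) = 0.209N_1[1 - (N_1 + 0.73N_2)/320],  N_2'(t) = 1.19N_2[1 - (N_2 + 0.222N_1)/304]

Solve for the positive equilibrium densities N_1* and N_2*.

N_1* ≈ 117, N_2* ≈ 278

Setting both brackets to zero gives the nullclines N_1 + 0.73N_2 = 320 and 0.222N_1 + N_2 = 304.
Substituting N_2 = 304 - 0.222N_1 into the first: N_1(1 - 0.73·0.222) = 320 - 0.73·304.
So N_1* = 98.1/0.838 = 117, and then N_2* = 304 - 0.222·117 = 278.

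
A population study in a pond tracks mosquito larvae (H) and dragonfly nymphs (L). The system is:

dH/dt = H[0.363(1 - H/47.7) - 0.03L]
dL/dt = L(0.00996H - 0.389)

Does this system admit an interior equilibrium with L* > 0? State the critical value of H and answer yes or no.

The predator equation gives dL/dt > 0 only when H > 0.389/0.00996 = 39.1.
Without the predator, H → K = 47.7. Since 47.7 > 39.1, the predator can invade and persist.

Threshold H = 39.1; K > 39.1, so yes, the predator persists.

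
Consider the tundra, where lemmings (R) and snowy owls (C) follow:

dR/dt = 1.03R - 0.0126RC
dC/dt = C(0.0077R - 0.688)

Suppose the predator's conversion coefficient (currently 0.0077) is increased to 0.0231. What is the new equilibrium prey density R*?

R* ≈ 29.8

At the interior fixed point, setting dC/dt = 0 with C > 0 fixes R* = (predator death rate)/(RC coefficient) — independent of the other coefficients.
With the change, R* = 0.688/0.0231 = 29.8; it falls from 89.4.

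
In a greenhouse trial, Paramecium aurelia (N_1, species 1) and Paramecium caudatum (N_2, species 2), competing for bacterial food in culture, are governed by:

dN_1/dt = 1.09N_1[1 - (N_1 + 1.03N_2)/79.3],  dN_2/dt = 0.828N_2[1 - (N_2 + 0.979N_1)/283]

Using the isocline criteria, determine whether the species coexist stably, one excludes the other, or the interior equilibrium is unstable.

Compare the nullcline intercepts: K1/α12 = 79.3/1.03 = 77 < K2 = 283; K2/α21 = 283/0.979 = 289 > K1 = 79.3.
Since the inequalities point opposite ways, species 2 can invade but species 1 cannot.

species 2 excludes species 1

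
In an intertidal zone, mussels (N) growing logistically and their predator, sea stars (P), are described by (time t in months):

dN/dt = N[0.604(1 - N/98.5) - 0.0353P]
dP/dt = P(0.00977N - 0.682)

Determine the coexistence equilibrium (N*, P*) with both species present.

From dP/dt = 0 with P > 0: 0.00977N* = 0.682, so N* = 69.8.
Substitute into dN/dt = 0: 0.604(1 - 69.8/98.5) = 0.0353P*.
The bracket is 0.291, giving P* = 0.176/0.0353 = 4.98.

N* ≈ 69.8, P* ≈ 4.98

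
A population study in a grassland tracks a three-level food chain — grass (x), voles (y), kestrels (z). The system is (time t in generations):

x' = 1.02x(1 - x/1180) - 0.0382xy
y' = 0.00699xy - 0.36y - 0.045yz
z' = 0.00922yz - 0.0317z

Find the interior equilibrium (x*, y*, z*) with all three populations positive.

x* ≈ 1030, y* ≈ 3.44, z* ≈ 152

From dz/dt = 0: 0.00922y* = 0.0317, so y* = 3.44.
From dx/dt = 0: 1.02(1 - x*/1180) = 0.0382·3.44, giving x* = 1180·(1 - 0.129) = 1030.
From dy/dt = 0: 0.00699·1030 - 0.36 = 0.045z*, so z* = 6.83/0.045 = 152.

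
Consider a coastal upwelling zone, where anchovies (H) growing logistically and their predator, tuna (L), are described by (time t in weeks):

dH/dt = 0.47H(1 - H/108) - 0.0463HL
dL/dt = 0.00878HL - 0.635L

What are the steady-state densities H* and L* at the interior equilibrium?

H* ≈ 72.3, L* ≈ 3.35

From dL/dt = 0 with L > 0: 0.00878H* = 0.635, so H* = 72.3.
Substitute into dH/dt = 0: 0.47(1 - 72.3/108) = 0.0463L*.
The bracket is 0.33, giving L* = 0.155/0.0463 = 3.35.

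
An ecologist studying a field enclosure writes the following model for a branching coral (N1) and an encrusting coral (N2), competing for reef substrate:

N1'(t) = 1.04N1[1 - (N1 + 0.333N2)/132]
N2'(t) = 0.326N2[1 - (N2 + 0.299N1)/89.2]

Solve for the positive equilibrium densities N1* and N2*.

Setting both brackets to zero gives the nullclines N1 + 0.333N2 = 132 and 0.299N1 + N2 = 89.2.
Substituting N2 = 89.2 - 0.299N1 into the first: N1(1 - 0.333·0.299) = 132 - 0.333·89.2.
So N1* = 102/0.9 = 114, and then N2* = 89.2 - 0.299·114 = 55.2.

N1* ≈ 114, N2* ≈ 55.2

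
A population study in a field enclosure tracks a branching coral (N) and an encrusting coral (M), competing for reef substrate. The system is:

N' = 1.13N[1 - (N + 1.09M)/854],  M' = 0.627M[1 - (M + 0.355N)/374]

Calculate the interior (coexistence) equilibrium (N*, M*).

Setting both brackets to zero gives the nullclines N + 1.09M = 854 and 0.355N + M = 374.
Substituting M = 374 - 0.355N into the first: N(1 - 1.09·0.355) = 854 - 1.09·374.
So N* = 446/0.613 = 728, and then M* = 374 - 0.355·728 = 116.

N* ≈ 728, M* ≈ 116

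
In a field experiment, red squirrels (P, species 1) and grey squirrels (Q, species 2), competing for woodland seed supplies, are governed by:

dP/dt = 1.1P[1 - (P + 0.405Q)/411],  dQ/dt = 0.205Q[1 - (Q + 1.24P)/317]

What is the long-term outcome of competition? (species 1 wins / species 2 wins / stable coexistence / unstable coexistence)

species 1 excludes species 2

Compare the nullcline intercepts: K1/α12 = 411/0.405 = 1010 > K2 = 317; K2/α21 = 317/1.24 = 256 < K1 = 411.
Since the inequalities point opposite ways, species 1 can invade but species 2 cannot.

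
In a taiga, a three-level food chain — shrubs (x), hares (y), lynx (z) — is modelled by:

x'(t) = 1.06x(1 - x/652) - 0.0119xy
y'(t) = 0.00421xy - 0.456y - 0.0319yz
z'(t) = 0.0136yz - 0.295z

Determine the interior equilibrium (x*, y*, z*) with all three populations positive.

From dz/dt = 0: 0.0136y* = 0.295, so y* = 21.7.
From dx/dt = 0: 1.06(1 - x*/652) = 0.0119·21.7, giving x* = 652·(1 - 0.244) = 493.
From dy/dt = 0: 0.00421·493 - 0.456 = 0.0319z*, so z* = 1.62/0.0319 = 50.8.

x* ≈ 493, y* ≈ 21.7, z* ≈ 50.8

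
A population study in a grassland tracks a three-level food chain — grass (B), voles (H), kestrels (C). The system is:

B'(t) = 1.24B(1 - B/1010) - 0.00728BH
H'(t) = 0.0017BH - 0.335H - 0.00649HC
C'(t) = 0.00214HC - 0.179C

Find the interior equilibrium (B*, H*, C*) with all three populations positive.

B* ≈ 514, H* ≈ 83.6, C* ≈ 83

From dC/dt = 0: 0.00214H* = 0.179, so H* = 83.6.
From dB/dt = 0: 1.24(1 - B*/1010) = 0.00728·83.6, giving B* = 1010·(1 - 0.491) = 514.
From dH/dt = 0: 0.0017·514 - 0.335 = 0.00649C*, so C* = 0.539/0.00649 = 83.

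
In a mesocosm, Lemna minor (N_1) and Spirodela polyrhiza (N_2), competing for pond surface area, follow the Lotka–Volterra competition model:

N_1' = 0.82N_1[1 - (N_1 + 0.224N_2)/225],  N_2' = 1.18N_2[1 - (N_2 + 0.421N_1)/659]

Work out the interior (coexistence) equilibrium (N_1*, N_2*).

Setting both brackets to zero gives the nullclines N_1 + 0.224N_2 = 225 and 0.421N_1 + N_2 = 659.
Substituting N_2 = 659 - 0.421N_1 into the first: N_1(1 - 0.224·0.421) = 225 - 0.224·659.
So N_1* = 77.4/0.906 = 85.4, and then N_2* = 659 - 0.421·85.4 = 623.

N_1* ≈ 85.4, N_2* ≈ 623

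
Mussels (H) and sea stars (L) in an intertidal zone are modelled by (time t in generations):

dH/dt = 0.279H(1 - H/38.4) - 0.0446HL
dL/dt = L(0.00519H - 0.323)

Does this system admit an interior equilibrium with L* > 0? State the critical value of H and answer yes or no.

The predator equation gives dL/dt > 0 only when H > 0.323/0.00519 = 62.2.
Without the predator, H → K = 38.4. Since 38.4 < 62.2, the predator cannot invade.

Threshold H = 62.2; K < 62.2, so no, the predator goes extinct.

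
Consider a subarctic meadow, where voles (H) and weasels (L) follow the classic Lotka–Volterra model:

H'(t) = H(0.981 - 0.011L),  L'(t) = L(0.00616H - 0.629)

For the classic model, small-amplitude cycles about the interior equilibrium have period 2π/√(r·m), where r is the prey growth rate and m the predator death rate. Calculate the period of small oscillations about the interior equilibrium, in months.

Here r = 0.981 and m = 0.629, so r·m = 0.617.
ω = √0.617 = 0.786 per month, hence T = 2π/ω ≈ 8 months.

T ≈ 8 months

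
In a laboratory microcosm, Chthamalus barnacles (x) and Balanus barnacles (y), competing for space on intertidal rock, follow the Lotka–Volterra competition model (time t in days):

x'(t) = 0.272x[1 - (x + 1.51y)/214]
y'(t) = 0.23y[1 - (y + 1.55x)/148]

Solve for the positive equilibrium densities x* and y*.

Setting both brackets to zero gives the nullclines x + 1.51y = 214 and 1.55x + y = 148.
Substituting y = 148 - 1.55x into the first: x(1 - 1.51·1.55) = 214 - 1.51·148.
So x* = -9.48/-1.34 = 7.07, and then y* = 148 - 1.55·7.07 = 137.

x* ≈ 7.07, y* ≈ 137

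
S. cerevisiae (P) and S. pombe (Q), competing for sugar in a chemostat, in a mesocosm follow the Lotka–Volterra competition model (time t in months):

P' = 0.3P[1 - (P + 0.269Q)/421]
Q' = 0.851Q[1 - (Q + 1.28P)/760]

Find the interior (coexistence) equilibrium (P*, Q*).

Setting both brackets to zero gives the nullclines P + 0.269Q = 421 and 1.28P + Q = 760.
Substituting Q = 760 - 1.28P into the first: P(1 - 0.269·1.28) = 421 - 0.269·760.
So P* = 217/0.656 = 330, and then Q* = 760 - 1.28·330 = 337.

P* ≈ 330, Q* ≈ 337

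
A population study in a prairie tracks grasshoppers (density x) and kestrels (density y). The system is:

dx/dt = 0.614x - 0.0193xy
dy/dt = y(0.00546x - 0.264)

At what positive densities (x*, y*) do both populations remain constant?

Set dy/dt = 0 with y > 0: 0.00546x - 0.264 = 0, so x* = 0.264/0.00546 = 48.4.
Set dx/dt = 0 with x > 0: 0.614 - 0.0193y = 0, so y* = 0.614/0.0193 = 31.8.

x* ≈ 48.4, y* ≈ 31.8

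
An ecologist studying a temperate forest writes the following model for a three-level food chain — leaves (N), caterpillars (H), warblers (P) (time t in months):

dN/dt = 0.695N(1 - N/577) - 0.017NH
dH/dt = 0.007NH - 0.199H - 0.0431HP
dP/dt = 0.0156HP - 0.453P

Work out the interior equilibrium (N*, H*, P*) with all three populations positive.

From dP/dt = 0: 0.0156H* = 0.453, so H* = 29.
From dN/dt = 0: 0.695(1 - N*/577) = 0.017·29, giving N* = 577·(1 - 0.71) = 167.
From dH/dt = 0: 0.007·167 - 0.199 = 0.0431P*, so P* = 0.971/0.0431 = 22.5.

N* ≈ 167, H* ≈ 29, P* ≈ 22.5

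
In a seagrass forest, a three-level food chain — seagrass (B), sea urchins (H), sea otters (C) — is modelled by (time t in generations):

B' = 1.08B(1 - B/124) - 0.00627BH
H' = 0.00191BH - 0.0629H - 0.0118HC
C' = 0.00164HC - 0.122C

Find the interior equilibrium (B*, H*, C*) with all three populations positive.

From dC/dt = 0: 0.00164H* = 0.122, so H* = 74.4.
From dB/dt = 0: 1.08(1 - B*/124) = 0.00627·74.4, giving B* = 124·(1 - 0.432) = 70.4.
From dH/dt = 0: 0.00191·70.4 - 0.0629 = 0.0118C*, so C* = 0.0717/0.0118 = 6.07.

B* ≈ 70.4, H* ≈ 74.4, C* ≈ 6.07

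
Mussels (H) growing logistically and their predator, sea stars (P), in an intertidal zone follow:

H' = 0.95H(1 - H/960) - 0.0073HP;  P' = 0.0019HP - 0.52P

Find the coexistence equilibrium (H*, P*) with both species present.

From dP/dt = 0 with P > 0: 0.0019H* = 0.52, so H* = 274.
Substitute into dH/dt = 0: 0.95(1 - 274/960) = 0.0073P*.
The bracket is 0.715, giving P* = 0.679/0.0073 = 93.

H* ≈ 274, P* ≈ 93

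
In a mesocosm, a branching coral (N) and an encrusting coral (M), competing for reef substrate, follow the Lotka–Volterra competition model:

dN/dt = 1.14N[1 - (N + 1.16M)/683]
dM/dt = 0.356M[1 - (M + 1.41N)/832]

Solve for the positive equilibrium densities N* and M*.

N* ≈ 444, M* ≈ 206

Setting both brackets to zero gives the nullclines N + 1.16M = 683 and 1.41N + M = 832.
Substituting M = 832 - 1.41N into the first: N(1 - 1.16·1.41) = 683 - 1.16·832.
So N* = -282/-0.636 = 444, and then M* = 832 - 1.41·444 = 206.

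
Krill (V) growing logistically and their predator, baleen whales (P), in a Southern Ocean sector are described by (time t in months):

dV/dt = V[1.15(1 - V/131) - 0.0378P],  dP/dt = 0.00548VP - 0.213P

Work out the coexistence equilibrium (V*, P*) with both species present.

From dP/dt = 0 with P > 0: 0.00548V* = 0.213, so V* = 38.9.
Substitute into dV/dt = 0: 1.15(1 - 38.9/131) = 0.0378P*.
The bracket is 0.703, giving P* = 0.809/0.0378 = 21.4.

V* ≈ 38.9, P* ≈ 21.4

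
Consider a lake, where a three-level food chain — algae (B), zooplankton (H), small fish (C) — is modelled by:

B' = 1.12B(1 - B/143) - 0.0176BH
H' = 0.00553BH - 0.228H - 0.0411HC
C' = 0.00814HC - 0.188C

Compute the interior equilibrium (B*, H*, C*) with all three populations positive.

From dC/dt = 0: 0.00814H* = 0.188, so H* = 23.1.
From dB/dt = 0: 1.12(1 - B*/143) = 0.0176·23.1, giving B* = 143·(1 - 0.363) = 91.1.
From dH/dt = 0: 0.00553·91.1 - 0.228 = 0.0411C*, so C* = 0.276/0.0411 = 6.71.

B* ≈ 91.1, H* ≈ 23.1, C* ≈ 6.71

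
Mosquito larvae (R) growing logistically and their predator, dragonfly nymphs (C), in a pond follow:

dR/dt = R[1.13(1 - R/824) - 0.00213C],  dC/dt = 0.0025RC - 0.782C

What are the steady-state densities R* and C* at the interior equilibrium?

R* ≈ 313, C* ≈ 329

From dC/dt = 0 with C > 0: 0.0025R* = 0.782, so R* = 313.
Substitute into dR/dt = 0: 1.13(1 - 313/824) = 0.00213C*.
The bracket is 0.62, giving C* = 0.701/0.00213 = 329.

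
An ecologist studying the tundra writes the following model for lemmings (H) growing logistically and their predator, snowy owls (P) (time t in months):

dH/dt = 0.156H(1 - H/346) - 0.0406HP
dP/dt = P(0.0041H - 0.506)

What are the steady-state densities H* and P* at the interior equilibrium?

From dP/dt = 0 with P > 0: 0.0041H* = 0.506, so H* = 123.
Substitute into dH/dt = 0: 0.156(1 - 123/346) = 0.0406P*.
The bracket is 0.643, giving P* = 0.1/0.0406 = 2.47.

H* ≈ 123, P* ≈ 2.47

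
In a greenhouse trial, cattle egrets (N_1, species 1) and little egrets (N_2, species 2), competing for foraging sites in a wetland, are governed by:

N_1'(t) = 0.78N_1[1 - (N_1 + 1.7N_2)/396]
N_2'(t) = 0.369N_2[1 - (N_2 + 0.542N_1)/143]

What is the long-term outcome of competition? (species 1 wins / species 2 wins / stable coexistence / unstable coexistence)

species 1 excludes species 2

Compare the nullcline intercepts: K1/α12 = 396/1.7 = 233 > K2 = 143; K2/α21 = 143/0.542 = 264 < K1 = 396.
Since the inequalities point opposite ways, species 1 can invade but species 2 cannot.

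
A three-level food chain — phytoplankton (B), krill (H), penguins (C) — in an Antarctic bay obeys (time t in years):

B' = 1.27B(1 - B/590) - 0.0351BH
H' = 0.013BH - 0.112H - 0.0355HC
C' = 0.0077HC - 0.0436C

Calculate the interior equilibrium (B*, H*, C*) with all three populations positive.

B* ≈ 498, H* ≈ 5.66, C* ≈ 179

From dC/dt = 0: 0.0077H* = 0.0436, so H* = 5.66.
From dB/dt = 0: 1.27(1 - B*/590) = 0.0351·5.66, giving B* = 590·(1 - 0.156) = 498.
From dH/dt = 0: 0.013·498 - 0.112 = 0.0355C*, so C* = 6.36/0.0355 = 179.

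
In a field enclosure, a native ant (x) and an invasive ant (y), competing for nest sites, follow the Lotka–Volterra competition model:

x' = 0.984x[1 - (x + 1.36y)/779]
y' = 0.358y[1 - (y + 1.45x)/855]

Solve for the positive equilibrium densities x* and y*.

x* ≈ 395, y* ≈ 282

Setting both brackets to zero gives the nullclines x + 1.36y = 779 and 1.45x + y = 855.
Substituting y = 855 - 1.45x into the first: x(1 - 1.36·1.45) = 779 - 1.36·855.
So x* = -384/-0.972 = 395, and then y* = 855 - 1.45·395 = 282.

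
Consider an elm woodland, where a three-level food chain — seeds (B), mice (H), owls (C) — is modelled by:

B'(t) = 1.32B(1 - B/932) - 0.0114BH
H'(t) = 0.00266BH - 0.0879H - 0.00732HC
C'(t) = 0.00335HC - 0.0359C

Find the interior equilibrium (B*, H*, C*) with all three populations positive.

B* ≈ 846, H* ≈ 10.7, C* ≈ 295

From dC/dt = 0: 0.00335H* = 0.0359, so H* = 10.7.
From dB/dt = 0: 1.32(1 - B*/932) = 0.0114·10.7, giving B* = 932·(1 - 0.0926) = 846.
From dH/dt = 0: 0.00266·846 - 0.0879 = 0.00732C*, so C* = 2.16/0.00732 = 295.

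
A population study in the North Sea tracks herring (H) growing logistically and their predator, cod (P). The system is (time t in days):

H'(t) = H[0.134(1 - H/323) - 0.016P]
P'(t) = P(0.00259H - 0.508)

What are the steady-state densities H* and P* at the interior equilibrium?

H* ≈ 196, P* ≈ 3.29

From dP/dt = 0 with P > 0: 0.00259H* = 0.508, so H* = 196.
Substitute into dH/dt = 0: 0.134(1 - 196/323) = 0.016P*.
The bracket is 0.393, giving P* = 0.0526/0.016 = 3.29.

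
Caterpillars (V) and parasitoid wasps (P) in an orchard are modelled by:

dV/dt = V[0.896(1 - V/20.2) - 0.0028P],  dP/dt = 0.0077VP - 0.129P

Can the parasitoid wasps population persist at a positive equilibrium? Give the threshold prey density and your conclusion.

The predator equation gives dP/dt > 0 only when V > 0.129/0.0077 = 16.8.
Without the predator, V → K = 20.2. Since 20.2 > 16.8, the predator can invade and persist.

Threshold V = 16.8; K > 16.8, so yes, the predator persists.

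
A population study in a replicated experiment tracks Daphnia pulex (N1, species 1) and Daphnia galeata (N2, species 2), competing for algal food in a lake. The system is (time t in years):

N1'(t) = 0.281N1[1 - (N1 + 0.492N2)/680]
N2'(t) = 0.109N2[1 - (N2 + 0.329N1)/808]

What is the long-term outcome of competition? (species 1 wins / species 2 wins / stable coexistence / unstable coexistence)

stable coexistence

Compare the nullcline intercepts: K1/α12 = 680/0.492 = 1380 > K2 = 808; K2/α21 = 808/0.329 = 2460 > K1 = 680.
Since both inequalities hold, each species can invade when rare, so the interior equilibrium is stable.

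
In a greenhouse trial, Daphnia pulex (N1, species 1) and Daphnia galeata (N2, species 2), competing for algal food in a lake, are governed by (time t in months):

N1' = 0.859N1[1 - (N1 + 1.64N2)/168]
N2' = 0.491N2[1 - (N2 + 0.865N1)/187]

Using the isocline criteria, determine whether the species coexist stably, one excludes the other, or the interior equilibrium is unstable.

Compare the nullcline intercepts: K1/α12 = 168/1.64 = 102 < K2 = 187; K2/α21 = 187/0.865 = 216 > K1 = 168.
Since the inequalities point opposite ways, species 2 can invade but species 1 cannot.

species 2 excludes species 1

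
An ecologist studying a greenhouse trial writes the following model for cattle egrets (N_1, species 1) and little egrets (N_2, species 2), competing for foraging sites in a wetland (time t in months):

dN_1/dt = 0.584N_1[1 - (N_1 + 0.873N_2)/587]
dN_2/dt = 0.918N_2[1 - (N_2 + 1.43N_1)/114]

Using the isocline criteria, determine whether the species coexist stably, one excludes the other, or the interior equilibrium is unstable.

species 1 excludes species 2

Compare the nullcline intercepts: K1/α12 = 587/0.873 = 672 > K2 = 114; K2/α21 = 114/1.43 = 79.7 < K1 = 587.
Since the inequalities point opposite ways, species 1 can invade but species 2 cannot.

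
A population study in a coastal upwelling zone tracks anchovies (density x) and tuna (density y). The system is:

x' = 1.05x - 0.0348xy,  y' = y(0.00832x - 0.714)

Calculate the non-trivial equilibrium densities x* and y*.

x* ≈ 85.8, y* ≈ 30.2

Set dy/dt = 0 with y > 0: 0.00832x - 0.714 = 0, so x* = 0.714/0.00832 = 85.8.
Set dx/dt = 0 with x > 0: 1.05 - 0.0348y = 0, so y* = 1.05/0.0348 = 30.2.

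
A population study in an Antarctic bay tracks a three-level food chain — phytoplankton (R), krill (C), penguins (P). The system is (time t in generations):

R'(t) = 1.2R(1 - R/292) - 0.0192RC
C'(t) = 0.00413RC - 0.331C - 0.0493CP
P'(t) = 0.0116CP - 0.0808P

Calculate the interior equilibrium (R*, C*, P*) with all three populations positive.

R* ≈ 259, C* ≈ 6.97, P* ≈ 15

From dP/dt = 0: 0.0116C* = 0.0808, so C* = 6.97.
From dR/dt = 0: 1.2(1 - R*/292) = 0.0192·6.97, giving R* = 292·(1 - 0.111) = 259.
From dC/dt = 0: 0.00413·259 - 0.331 = 0.0493P*, so P* = 0.741/0.0493 = 15.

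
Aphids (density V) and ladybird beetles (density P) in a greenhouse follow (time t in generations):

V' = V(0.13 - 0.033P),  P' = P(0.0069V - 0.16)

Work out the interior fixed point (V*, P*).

V* ≈ 23.2, P* ≈ 3.94

Set dP/dt = 0 with P > 0: 0.0069V - 0.16 = 0, so V* = 0.16/0.0069 = 23.2.
Set dV/dt = 0 with V > 0: 0.13 - 0.033P = 0, so P* = 0.13/0.033 = 3.94.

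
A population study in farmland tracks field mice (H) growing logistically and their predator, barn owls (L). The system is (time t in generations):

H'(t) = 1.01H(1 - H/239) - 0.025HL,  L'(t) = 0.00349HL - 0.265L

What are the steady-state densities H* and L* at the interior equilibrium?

From dL/dt = 0 with L > 0: 0.00349H* = 0.265, so H* = 75.9.
Substitute into dH/dt = 0: 1.01(1 - 75.9/239) = 0.025L*.
The bracket is 0.682, giving L* = 0.689/0.025 = 27.6.

H* ≈ 75.9, L* ≈ 27.6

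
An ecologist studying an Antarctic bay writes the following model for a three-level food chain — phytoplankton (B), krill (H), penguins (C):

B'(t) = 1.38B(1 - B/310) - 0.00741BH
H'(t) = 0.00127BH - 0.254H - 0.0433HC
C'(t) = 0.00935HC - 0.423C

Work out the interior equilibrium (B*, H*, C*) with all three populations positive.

B* ≈ 235, H* ≈ 45.2, C* ≈ 1.02

From dC/dt = 0: 0.00935H* = 0.423, so H* = 45.2.
From dB/dt = 0: 1.38(1 - B*/310) = 0.00741·45.2, giving B* = 310·(1 - 0.243) = 235.
From dH/dt = 0: 0.00127·235 - 0.254 = 0.0433C*, so C* = 0.0441/0.0433 = 1.02.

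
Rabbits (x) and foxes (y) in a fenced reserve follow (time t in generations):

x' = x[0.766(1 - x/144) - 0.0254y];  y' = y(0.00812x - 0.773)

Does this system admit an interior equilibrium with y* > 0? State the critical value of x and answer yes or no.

Threshold x = 95.2; K > 95.2, so yes, the predator persists.

The predator equation gives dy/dt > 0 only when x > 0.773/0.00812 = 95.2.
Without the predator, x → K = 144. Since 144 > 95.2, the predator can invade and persist.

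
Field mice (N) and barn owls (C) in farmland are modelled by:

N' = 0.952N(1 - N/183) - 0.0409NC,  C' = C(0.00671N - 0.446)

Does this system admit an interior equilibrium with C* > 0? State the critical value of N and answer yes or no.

The predator equation gives dC/dt > 0 only when N > 0.446/0.00671 = 66.5.
Without the predator, N → K = 183. Since 183 > 66.5, the predator can invade and persist.

Threshold N = 66.5; K > 66.5, so yes, the predator persists.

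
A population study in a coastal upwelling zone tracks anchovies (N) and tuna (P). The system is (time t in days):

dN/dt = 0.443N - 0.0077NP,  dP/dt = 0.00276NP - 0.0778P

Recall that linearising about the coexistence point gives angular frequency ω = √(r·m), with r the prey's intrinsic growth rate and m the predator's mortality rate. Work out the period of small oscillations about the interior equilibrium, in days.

Here r = 0.443 and m = 0.0778, so r·m = 0.0345.
ω = √0.0345 = 0.186 per day, hence T = 2π/ω ≈ 33.8 days.

T ≈ 33.8 days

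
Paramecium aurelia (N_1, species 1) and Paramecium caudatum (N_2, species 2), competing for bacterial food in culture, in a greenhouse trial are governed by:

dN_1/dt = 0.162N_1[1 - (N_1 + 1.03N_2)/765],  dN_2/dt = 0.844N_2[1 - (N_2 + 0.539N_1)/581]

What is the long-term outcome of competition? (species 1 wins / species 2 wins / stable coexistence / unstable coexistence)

Compare the nullcline intercepts: K1/α12 = 765/1.03 = 743 > K2 = 581; K2/α21 = 581/0.539 = 1080 > K1 = 765.
Since both inequalities hold, each species can invade when rare, so the interior equilibrium is stable.

stable coexistence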